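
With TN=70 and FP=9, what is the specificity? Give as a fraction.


Specificity = TN / (TN + FP) = 70 / 79 = 70/79.

70/79


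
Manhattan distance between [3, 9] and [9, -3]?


d = sum of absolute differences: |3-9|=6 + |9--3|=12 = 18.

18


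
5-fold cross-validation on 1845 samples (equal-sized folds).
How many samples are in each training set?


Each validation fold has 1845/5 = 369 samples. Training set = 1845 - 369 = 1476.

1476


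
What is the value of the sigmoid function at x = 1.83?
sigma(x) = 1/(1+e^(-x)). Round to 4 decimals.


sigma(1.83) = 1/(1+e^(-1.83)) = 1/(1+0.160414) = 1/1.160414 = 0.8618.

0.8618


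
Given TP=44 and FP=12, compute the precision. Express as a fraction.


Precision = TP / (TP + FP) = 44 / 56 = 11/14.

11/14


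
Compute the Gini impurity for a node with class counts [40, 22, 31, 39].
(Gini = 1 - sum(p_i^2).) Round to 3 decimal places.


Total = 132. Proportions: 40/132, 22/132, 31/132, 39/132. sum(p_i^2) = 0.2621. Gini = 1 - 0.2621 = 0.7379, which rounds to 0.738.

0.738


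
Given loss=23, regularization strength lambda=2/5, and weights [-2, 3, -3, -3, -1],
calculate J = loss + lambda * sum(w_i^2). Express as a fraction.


L2 sq norm = sum(w^2) = 32. J = 23 + 2/5 * 32 = 179/5.

179/5


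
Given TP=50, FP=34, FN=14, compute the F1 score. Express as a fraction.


Precision = 50/84 = 25/42. Recall = 50/64 = 25/32. F1 = 2*P*R/(P+R) = 25/37.

25/37


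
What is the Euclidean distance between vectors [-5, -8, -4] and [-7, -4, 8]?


d = sqrt(sum of squared differences). (-5--7)^2=4, (-8--4)^2=16, (-4-8)^2=144. Sum = 164.

sqrt(164)


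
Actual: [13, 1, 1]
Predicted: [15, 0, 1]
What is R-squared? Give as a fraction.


Mean(y) = 5. SS_res = 5. SS_tot = 96. R^2 = 1 - 5/(96) = 91/96.

91/96


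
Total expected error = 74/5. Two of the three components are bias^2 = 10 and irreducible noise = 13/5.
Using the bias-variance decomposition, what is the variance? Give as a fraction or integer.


Total error = bias^2 + variance + irreducible noise. So variance = 74/5 - 10 - 13/5 = 11/5.

11/5


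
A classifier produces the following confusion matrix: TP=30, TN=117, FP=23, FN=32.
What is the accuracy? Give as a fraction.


Accuracy = (TP + TN) / (TP + TN + FP + FN) = (30 + 117) / 202 = 147/202.

147/202


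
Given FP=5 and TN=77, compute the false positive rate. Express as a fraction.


FPR = FP / (FP + TN) = 5 / 82 = 5/82.

5/82


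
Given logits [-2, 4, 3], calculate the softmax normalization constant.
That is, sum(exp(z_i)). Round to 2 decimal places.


Denom = e^-2=0.1353 + e^4=54.5982 + e^3=20.0855. Sum = 74.8190, which rounds to 74.82.

74.82


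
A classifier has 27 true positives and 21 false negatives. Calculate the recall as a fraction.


Recall = TP / (TP + FN) = 27 / 48 = 9/16.

9/16


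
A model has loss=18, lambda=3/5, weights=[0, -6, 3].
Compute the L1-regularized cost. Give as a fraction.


L1 norm = sum(|w|) = 9. J = 18 + 3/5 * 9 = 117/5.

117/5


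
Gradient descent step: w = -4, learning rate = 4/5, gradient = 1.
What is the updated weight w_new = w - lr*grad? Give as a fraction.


w_new = -4 - 4/5 * 1 = -4 - 4/5 = -24/5.

-24/5


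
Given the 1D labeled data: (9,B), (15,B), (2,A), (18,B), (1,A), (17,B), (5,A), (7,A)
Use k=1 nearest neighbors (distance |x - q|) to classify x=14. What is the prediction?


Distances: |9-14|=5, |15-14|=1, |2-14|=12, |18-14|=4, |1-14|=13, |17-14|=3, |5-14|=9, |7-14|=7. 1 nearest: (15,B). Counts: {'B': 1}. Majority class: B.

B


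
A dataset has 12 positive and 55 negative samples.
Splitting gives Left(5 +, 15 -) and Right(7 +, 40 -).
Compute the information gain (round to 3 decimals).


H(parent) = 0.6781. H(left) = 0.8113, H(right) = 0.6072. Weighted = (20/67)*0.8113 + (47/67)*0.6072 = 0.6681. IG = 0.6781 - 0.6681 = 0.0100, which rounds to 0.010.

0.010


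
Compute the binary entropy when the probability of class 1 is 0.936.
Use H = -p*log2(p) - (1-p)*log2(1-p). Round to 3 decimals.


H = -0.936*log2(0.936) - 0.064*log2(0.064) = 0.343.

0.343


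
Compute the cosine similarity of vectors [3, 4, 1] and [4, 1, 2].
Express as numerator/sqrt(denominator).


dot = 18. |a|^2 = 26, |b|^2 = 21. cos = 18/sqrt(546).

18/sqrt(546)


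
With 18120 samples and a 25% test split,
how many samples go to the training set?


Test set = 18120 * 25% = 4530. Training set = 18120 - 4530 = 13590.

13590


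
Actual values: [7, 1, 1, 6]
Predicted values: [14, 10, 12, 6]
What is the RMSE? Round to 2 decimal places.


MSE = 62.7500. RMSE = sqrt(62.7500) = 7.92.

7.92


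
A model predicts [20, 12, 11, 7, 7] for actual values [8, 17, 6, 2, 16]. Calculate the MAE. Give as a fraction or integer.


MAE = (1/5) * (|8-20|=12 + |17-12|=5 + |6-11|=5 + |2-7|=5 + |16-7|=9). Sum = 36. MAE = 36/5.

36/5


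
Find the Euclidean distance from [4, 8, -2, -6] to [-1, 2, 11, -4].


d = sqrt(sum of squared differences). (4--1)^2=25, (8-2)^2=36, (-2-11)^2=169, (-6--4)^2=4. Sum = 234.

sqrt(234)


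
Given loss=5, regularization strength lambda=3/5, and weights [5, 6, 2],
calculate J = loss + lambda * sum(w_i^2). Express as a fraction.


L2 sq norm = sum(w^2) = 65. J = 5 + 3/5 * 65 = 44.

44


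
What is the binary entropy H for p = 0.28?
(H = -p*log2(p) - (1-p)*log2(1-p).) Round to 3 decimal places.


H = -0.28*log2(0.28) - 0.72*log2(0.72) = 0.855.

0.855


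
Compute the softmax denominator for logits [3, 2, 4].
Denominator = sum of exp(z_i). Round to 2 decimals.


Denom = e^3=20.0855 + e^2=7.3891 + e^4=54.5982. Sum = 82.0728, which rounds to 82.07.

82.07


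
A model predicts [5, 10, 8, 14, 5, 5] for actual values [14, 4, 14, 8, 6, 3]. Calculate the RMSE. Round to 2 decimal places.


MSE = 32.3333. RMSE = sqrt(32.3333) = 5.69.

5.69


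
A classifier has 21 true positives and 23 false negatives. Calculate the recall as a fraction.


Recall = TP / (TP + FN) = 21 / 44 = 21/44.

21/44


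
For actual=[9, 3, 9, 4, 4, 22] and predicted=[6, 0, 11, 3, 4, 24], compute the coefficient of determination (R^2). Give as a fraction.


Mean(y) = 17/2. SS_res = 27. SS_tot = 507/2. R^2 = 1 - 27/(507/2) = 151/169.

151/169


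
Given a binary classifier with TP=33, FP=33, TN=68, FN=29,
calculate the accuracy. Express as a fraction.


Accuracy = (TP + TN) / (TP + TN + FP + FN) = (33 + 68) / 163 = 101/163.

101/163


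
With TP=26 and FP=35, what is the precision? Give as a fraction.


Precision = TP / (TP + FP) = 26 / 61 = 26/61.

26/61


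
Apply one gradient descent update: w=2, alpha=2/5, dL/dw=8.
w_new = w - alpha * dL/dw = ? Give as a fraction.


w_new = 2 - 2/5 * 8 = 2 - 16/5 = -6/5.

-6/5


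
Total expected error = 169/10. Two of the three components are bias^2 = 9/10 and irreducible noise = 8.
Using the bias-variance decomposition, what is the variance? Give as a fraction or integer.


Total error = bias^2 + variance + irreducible noise. So variance = 169/10 - 9/10 - 8 = 8.

8


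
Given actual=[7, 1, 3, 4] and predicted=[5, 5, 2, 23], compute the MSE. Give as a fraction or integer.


MSE = (1/4) * ((7-5)^2=4 + (1-5)^2=16 + (3-2)^2=1 + (4-23)^2=361). Sum = 382. MSE = 191/2.

191/2


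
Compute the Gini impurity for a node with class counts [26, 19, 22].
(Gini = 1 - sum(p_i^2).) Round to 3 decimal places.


Total = 67. Proportions: 26/67, 19/67, 22/67. sum(p_i^2) = 0.3388. Gini = 1 - 0.3388 = 0.6612, which rounds to 0.661.

0.661


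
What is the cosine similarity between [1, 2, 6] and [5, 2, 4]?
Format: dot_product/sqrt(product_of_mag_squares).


dot = 33. |a|^2 = 41, |b|^2 = 45. cos = 33/sqrt(1845).

33/sqrt(1845)


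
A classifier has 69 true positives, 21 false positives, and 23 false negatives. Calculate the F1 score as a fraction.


Precision = 69/90 = 23/30. Recall = 69/92 = 3/4. F1 = 2*P*R/(P+R) = 69/91.

69/91


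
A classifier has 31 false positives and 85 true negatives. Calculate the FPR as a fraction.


FPR = FP / (FP + TN) = 31 / 116 = 31/116.

31/116


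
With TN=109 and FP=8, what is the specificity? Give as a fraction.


Specificity = TN / (TN + FP) = 109 / 117 = 109/117.

109/117


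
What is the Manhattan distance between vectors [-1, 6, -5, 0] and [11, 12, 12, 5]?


d = sum of absolute differences: |-1-11|=12 + |6-12|=6 + |-5-12|=17 + |0-5|=5 = 40.

40


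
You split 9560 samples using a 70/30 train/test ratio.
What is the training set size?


Test set = 9560 * 30% = 2868. Training set = 9560 - 2868 = 6692.

6692


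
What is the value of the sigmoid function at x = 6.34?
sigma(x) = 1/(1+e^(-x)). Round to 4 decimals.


sigma(6.34) = 1/(1+e^(-6.34)) = 1/(1+0.001764) = 1/1.001764 = 0.9982.

0.9982


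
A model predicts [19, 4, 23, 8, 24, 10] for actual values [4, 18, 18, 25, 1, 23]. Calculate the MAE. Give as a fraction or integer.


MAE = (1/6) * (|4-19|=15 + |18-4|=14 + |18-23|=5 + |25-8|=17 + |1-24|=23 + |23-10|=13). Sum = 87. MAE = 29/2.

29/2


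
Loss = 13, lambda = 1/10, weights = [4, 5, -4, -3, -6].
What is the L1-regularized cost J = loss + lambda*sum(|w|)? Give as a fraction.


L1 norm = sum(|w|) = 22. J = 13 + 1/10 * 22 = 76/5.

76/5


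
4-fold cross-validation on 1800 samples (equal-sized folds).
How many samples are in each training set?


Each validation fold has 1800/4 = 450 samples. Training set = 1800 - 450 = 1350.

1350


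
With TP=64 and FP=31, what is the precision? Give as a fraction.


Precision = TP / (TP + FP) = 64 / 95 = 64/95.

64/95


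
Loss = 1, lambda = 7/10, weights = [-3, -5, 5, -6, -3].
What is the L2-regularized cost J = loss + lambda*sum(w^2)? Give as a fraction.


L2 sq norm = sum(w^2) = 104. J = 1 + 7/10 * 104 = 369/5.

369/5


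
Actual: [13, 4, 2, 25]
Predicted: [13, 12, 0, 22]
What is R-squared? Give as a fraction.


Mean(y) = 11. SS_res = 77. SS_tot = 330. R^2 = 1 - 77/(330) = 23/30.

23/30


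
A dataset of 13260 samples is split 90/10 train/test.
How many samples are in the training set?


Test set = 13260 * 10% = 1326. Training set = 13260 - 1326 = 11934.

11934


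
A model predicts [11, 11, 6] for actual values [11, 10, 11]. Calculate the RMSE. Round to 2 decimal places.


MSE = 8.6667. RMSE = sqrt(8.6667) = 2.94.

2.94


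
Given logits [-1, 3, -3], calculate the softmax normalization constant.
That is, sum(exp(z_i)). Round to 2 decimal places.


Denom = e^-1=0.3679 + e^3=20.0855 + e^-3=0.0498. Sum = 20.5032, which rounds to 20.50.

20.50


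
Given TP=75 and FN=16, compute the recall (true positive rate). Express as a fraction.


Recall = TP / (TP + FN) = 75 / 91 = 75/91.

75/91


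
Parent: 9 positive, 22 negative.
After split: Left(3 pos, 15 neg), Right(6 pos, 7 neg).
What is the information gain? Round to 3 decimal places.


H(parent) = 0.8691. H(left) = 0.6500, H(right) = 0.9957. Weighted = (18/31)*0.6500 + (13/31)*0.9957 = 0.7950. IG = 0.8691 - 0.7950 = 0.0741, which rounds to 0.074.

0.074


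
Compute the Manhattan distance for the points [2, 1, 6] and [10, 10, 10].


d = sum of absolute differences: |2-10|=8 + |1-10|=9 + |6-10|=4 = 21.

21


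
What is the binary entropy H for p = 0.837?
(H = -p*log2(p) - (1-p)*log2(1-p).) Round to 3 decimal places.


H = -0.837*log2(0.837) - 0.163*log2(0.163) = 0.641.

0.641


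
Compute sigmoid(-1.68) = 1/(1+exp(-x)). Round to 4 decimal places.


sigma(-1.68) = 1/(1+e^(1.68)) = 1/(1+5.365556) = 1/6.365556 = 0.1571.

0.1571


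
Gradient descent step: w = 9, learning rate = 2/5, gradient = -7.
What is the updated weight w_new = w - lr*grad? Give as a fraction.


w_new = 9 - 2/5 * -7 = 9 - -14/5 = 59/5.

59/5


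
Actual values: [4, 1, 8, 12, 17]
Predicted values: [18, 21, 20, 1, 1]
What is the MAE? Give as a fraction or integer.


MAE = (1/5) * (|4-18|=14 + |1-21|=20 + |8-20|=12 + |12-1|=11 + |17-1|=16). Sum = 73. MAE = 73/5.

73/5


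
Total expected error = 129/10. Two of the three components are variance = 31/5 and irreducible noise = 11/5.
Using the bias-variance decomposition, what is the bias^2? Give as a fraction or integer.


Total error = bias^2 + variance + irreducible noise. So bias^2 = 129/10 - 31/5 - 11/5 = 9/2.

9/2


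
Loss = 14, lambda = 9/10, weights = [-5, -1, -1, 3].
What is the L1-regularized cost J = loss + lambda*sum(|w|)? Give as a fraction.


L1 norm = sum(|w|) = 10. J = 14 + 9/10 * 10 = 23.

23


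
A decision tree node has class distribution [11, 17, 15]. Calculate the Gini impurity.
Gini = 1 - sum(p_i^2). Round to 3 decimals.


Total = 43. Proportions: 11/43, 17/43, 15/43. sum(p_i^2) = 0.3434. Gini = 1 - 0.3434 = 0.6566, which rounds to 0.657.

0.657


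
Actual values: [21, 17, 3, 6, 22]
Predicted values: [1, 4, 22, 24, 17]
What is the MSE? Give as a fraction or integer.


MSE = (1/5) * ((21-1)^2=400 + (17-4)^2=169 + (3-22)^2=361 + (6-24)^2=324 + (22-17)^2=25). Sum = 1279. MSE = 1279/5.

1279/5


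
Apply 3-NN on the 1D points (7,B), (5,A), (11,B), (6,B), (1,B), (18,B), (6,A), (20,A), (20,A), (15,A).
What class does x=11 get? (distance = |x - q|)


Distances: |7-11|=4, |5-11|=6, |11-11|=0, |6-11|=5, |1-11|=10, |18-11|=7, |6-11|=5, |20-11|=9, |20-11|=9, |15-11|=4. 3 nearest: (11,B), (15,A), (7,B). Counts: {'B': 2, 'A': 1}. Majority class: B.

B


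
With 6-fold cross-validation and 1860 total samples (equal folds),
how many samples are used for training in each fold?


Each validation fold has 1860/6 = 310 samples. Training set = 1860 - 310 = 1550.

1550


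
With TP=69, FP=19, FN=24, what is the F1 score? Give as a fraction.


Precision = 69/88 = 69/88. Recall = 69/93 = 23/31. F1 = 2*P*R/(P+R) = 138/181.

138/181


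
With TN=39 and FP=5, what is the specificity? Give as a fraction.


Specificity = TN / (TN + FP) = 39 / 44 = 39/44.

39/44


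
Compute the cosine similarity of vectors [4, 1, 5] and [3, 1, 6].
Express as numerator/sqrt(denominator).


dot = 43. |a|^2 = 42, |b|^2 = 46. cos = 43/sqrt(1932).

43/sqrt(1932)


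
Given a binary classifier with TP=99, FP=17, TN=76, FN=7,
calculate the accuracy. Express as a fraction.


Accuracy = (TP + TN) / (TP + TN + FP + FN) = (99 + 76) / 199 = 175/199.

175/199


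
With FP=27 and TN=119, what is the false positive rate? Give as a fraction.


FPR = FP / (FP + TN) = 27 / 146 = 27/146.

27/146


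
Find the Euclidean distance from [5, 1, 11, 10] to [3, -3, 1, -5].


d = sqrt(sum of squared differences). (5-3)^2=4, (1--3)^2=16, (11-1)^2=100, (10--5)^2=225. Sum = 345.

sqrt(345)


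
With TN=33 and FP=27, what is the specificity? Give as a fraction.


Specificity = TN / (TN + FP) = 33 / 60 = 11/20.

11/20


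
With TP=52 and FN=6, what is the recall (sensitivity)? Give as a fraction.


Recall = TP / (TP + FN) = 52 / 58 = 26/29.

26/29


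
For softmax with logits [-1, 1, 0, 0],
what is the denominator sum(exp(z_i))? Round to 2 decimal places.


Denom = e^-1=0.3679 + e^1=2.7183 + e^0=1.0000 + e^0=1.0000. Sum = 5.0862, which rounds to 5.09.

5.09


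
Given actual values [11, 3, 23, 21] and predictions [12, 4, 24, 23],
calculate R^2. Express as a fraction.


Mean(y) = 29/2. SS_res = 7. SS_tot = 259. R^2 = 1 - 7/(259) = 36/37.

36/37


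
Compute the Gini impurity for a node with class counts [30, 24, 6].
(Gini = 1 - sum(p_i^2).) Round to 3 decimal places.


Total = 60. Proportions: 30/60, 24/60, 6/60. sum(p_i^2) = 0.4200. Gini = 1 - 0.4200 = 0.5800, which rounds to 0.580.

0.580


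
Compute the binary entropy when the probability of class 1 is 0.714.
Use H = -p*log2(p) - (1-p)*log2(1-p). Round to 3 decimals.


H = -0.714*log2(0.714) - 0.286*log2(0.286) = 0.863.

0.863


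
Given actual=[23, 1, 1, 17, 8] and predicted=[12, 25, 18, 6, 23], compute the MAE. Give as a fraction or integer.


MAE = (1/5) * (|23-12|=11 + |1-25|=24 + |1-18|=17 + |17-6|=11 + |8-23|=15). Sum = 78. MAE = 78/5.

78/5


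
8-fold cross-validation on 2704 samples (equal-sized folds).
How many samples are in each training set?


Each validation fold has 2704/8 = 338 samples. Training set = 2704 - 338 = 2366.

2366


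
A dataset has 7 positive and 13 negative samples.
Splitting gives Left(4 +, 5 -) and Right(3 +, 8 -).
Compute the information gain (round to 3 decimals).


H(parent) = 0.9341. H(left) = 0.9911, H(right) = 0.8454. Weighted = (9/20)*0.9911 + (11/20)*0.8454 = 0.9110. IG = 0.9341 - 0.9110 = 0.0231, which rounds to 0.023.

0.023


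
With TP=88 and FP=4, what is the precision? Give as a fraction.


Precision = TP / (TP + FP) = 88 / 92 = 22/23.

22/23


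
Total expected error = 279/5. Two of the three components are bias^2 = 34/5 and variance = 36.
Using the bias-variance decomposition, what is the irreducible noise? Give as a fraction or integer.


Total error = bias^2 + variance + irreducible noise. So irreducible noise = 279/5 - 34/5 - 36 = 13.

13


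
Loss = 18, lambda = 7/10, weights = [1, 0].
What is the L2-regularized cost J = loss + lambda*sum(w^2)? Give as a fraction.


L2 sq norm = sum(w^2) = 1. J = 18 + 7/10 * 1 = 187/10.

187/10


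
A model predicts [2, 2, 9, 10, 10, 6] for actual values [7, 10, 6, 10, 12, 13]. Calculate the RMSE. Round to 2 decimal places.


MSE = 25.1667. RMSE = sqrt(25.1667) = 5.02.

5.02


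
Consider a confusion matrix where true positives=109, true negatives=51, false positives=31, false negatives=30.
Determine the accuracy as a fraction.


Accuracy = (TP + TN) / (TP + TN + FP + FN) = (109 + 51) / 221 = 160/221.

160/221


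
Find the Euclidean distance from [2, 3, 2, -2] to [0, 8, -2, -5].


d = sqrt(sum of squared differences). (2-0)^2=4, (3-8)^2=25, (2--2)^2=16, (-2--5)^2=9. Sum = 54.

sqrt(54)


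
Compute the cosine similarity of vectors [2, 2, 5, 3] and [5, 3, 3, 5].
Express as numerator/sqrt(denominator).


dot = 46. |a|^2 = 42, |b|^2 = 68. cos = 46/sqrt(2856).

46/sqrt(2856)


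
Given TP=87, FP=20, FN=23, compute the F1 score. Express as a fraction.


Precision = 87/107 = 87/107. Recall = 87/110 = 87/110. F1 = 2*P*R/(P+R) = 174/217.

174/217


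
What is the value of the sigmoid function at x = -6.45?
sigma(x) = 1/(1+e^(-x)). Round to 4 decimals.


sigma(-6.45) = 1/(1+e^(6.45)) = 1/(1+632.702293) = 1/633.702293 = 0.0016.

0.0016


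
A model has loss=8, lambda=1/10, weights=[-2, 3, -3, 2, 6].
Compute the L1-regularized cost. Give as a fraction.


L1 norm = sum(|w|) = 16. J = 8 + 1/10 * 16 = 48/5.

48/5


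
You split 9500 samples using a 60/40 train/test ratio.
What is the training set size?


Test set = 9500 * 40% = 3800. Training set = 9500 - 3800 = 5700.

5700


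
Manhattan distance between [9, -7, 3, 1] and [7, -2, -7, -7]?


d = sum of absolute differences: |9-7|=2 + |-7--2|=5 + |3--7|=10 + |1--7|=8 = 25.

25


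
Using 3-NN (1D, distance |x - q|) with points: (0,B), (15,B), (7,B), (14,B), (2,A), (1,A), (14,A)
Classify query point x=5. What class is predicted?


Distances: |0-5|=5, |15-5|=10, |7-5|=2, |14-5|=9, |2-5|=3, |1-5|=4, |14-5|=9. 3 nearest: (7,B), (2,A), (1,A). Counts: {'B': 1, 'A': 2}. Majority class: A.

A


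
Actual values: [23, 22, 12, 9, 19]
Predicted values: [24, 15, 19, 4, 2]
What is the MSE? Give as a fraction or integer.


MSE = (1/5) * ((23-24)^2=1 + (22-15)^2=49 + (12-19)^2=49 + (9-4)^2=25 + (19-2)^2=289). Sum = 413. MSE = 413/5.

413/5


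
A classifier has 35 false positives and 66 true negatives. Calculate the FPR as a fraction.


FPR = FP / (FP + TN) = 35 / 101 = 35/101.

35/101


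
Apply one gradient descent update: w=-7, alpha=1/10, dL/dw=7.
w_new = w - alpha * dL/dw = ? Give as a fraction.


w_new = -7 - 1/10 * 7 = -7 - 7/10 = -77/10.

-77/10


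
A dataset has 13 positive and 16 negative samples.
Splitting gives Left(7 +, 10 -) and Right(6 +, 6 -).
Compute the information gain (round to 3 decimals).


H(parent) = 0.9923. H(left) = 0.9774, H(right) = 1.0000. Weighted = (17/29)*0.9774 + (12/29)*1.0000 = 0.9868. IG = 0.9923 - 0.9868 = 0.0055, which rounds to 0.006.

0.006


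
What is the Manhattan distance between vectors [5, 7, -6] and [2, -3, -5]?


d = sum of absolute differences: |5-2|=3 + |7--3|=10 + |-6--5|=1 = 14.

14


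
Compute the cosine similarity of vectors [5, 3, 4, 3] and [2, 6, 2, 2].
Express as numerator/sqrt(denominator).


dot = 42. |a|^2 = 59, |b|^2 = 48. cos = 42/sqrt(2832).

42/sqrt(2832)


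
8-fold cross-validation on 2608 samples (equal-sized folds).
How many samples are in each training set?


Each validation fold has 2608/8 = 326 samples. Training set = 2608 - 326 = 2282.

2282


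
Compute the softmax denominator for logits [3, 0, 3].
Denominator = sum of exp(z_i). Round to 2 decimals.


Denom = e^3=20.0855 + e^0=1.0000 + e^3=20.0855. Sum = 41.1710, which rounds to 41.17.

41.17


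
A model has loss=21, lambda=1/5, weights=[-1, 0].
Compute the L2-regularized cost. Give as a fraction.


L2 sq norm = sum(w^2) = 1. J = 21 + 1/5 * 1 = 106/5.

106/5


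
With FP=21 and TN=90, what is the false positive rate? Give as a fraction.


FPR = FP / (FP + TN) = 21 / 111 = 7/37.

7/37


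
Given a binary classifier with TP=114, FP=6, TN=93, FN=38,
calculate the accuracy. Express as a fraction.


Accuracy = (TP + TN) / (TP + TN + FP + FN) = (114 + 93) / 251 = 207/251.

207/251


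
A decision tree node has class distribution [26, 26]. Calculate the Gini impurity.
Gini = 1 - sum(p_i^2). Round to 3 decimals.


Total = 52. Proportions: 26/52, 26/52. sum(p_i^2) = 0.5000. Gini = 1 - 0.5000 = 0.5000, which rounds to 0.500.

0.500


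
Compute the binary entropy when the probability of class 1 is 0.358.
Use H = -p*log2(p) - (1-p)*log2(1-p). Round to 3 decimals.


H = -0.358*log2(0.358) - 0.642*log2(0.642) = 0.941.

0.941


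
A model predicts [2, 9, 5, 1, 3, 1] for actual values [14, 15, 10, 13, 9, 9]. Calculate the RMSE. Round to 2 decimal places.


MSE = 74.8333. RMSE = sqrt(74.8333) = 8.65.

8.65


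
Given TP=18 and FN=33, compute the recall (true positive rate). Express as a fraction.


Recall = TP / (TP + FN) = 18 / 51 = 6/17.

6/17


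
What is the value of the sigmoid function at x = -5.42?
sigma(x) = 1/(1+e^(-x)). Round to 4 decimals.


sigma(-5.42) = 1/(1+e^(5.42)) = 1/(1+225.879123) = 1/226.879123 = 0.0044.

0.0044


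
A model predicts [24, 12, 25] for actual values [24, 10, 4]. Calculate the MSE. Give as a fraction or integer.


MSE = (1/3) * ((24-24)^2=0 + (10-12)^2=4 + (4-25)^2=441). Sum = 445. MSE = 445/3.

445/3


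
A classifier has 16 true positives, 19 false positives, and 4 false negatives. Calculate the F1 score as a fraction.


Precision = 16/35 = 16/35. Recall = 16/20 = 4/5. F1 = 2*P*R/(P+R) = 32/55.

32/55


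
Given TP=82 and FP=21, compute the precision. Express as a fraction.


Precision = TP / (TP + FP) = 82 / 103 = 82/103.

82/103


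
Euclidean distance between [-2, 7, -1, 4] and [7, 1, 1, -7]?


d = sqrt(sum of squared differences). (-2-7)^2=81, (7-1)^2=36, (-1-1)^2=4, (4--7)^2=121. Sum = 242.

sqrt(242)


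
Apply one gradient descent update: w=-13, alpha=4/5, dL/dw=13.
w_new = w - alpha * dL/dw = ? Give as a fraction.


w_new = -13 - 4/5 * 13 = -13 - 52/5 = -117/5.

-117/5


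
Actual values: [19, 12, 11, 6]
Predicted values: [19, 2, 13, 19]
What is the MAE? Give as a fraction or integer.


MAE = (1/4) * (|19-19|=0 + |12-2|=10 + |11-13|=2 + |6-19|=13). Sum = 25. MAE = 25/4.

25/4


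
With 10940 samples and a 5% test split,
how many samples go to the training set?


Test set = 10940 * 5% = 547. Training set = 10940 - 547 = 10393.

10393


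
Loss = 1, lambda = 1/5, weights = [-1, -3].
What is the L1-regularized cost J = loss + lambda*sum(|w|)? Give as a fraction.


L1 norm = sum(|w|) = 4. J = 1 + 1/5 * 4 = 9/5.

9/5


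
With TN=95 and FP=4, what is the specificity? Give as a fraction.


Specificity = TN / (TN + FP) = 95 / 99 = 95/99.

95/99


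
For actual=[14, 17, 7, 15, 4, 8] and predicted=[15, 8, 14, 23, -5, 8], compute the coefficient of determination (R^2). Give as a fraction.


Mean(y) = 65/6. SS_res = 276. SS_tot = 809/6. R^2 = 1 - 276/(809/6) = -847/809.

-847/809


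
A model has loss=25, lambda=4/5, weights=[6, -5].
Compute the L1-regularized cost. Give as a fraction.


L1 norm = sum(|w|) = 11. J = 25 + 4/5 * 11 = 169/5.

169/5


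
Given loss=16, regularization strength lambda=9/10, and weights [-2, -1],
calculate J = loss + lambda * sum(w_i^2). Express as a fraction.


L2 sq norm = sum(w^2) = 5. J = 16 + 9/10 * 5 = 41/2.

41/2


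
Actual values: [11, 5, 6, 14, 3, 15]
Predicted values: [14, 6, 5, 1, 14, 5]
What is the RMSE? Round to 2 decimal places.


MSE = 66.8333. RMSE = sqrt(66.8333) = 8.18.

8.18


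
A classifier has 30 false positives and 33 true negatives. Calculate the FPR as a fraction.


FPR = FP / (FP + TN) = 30 / 63 = 10/21.

10/21


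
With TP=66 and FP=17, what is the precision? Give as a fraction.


Precision = TP / (TP + FP) = 66 / 83 = 66/83.

66/83


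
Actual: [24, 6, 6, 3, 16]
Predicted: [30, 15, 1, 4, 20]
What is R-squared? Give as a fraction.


Mean(y) = 11. SS_res = 159. SS_tot = 308. R^2 = 1 - 159/(308) = 149/308.

149/308


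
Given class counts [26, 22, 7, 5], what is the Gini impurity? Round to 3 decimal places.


Total = 60. Proportions: 26/60, 22/60, 7/60, 5/60. sum(p_i^2) = 0.3428. Gini = 1 - 0.3428 = 0.6572, which rounds to 0.657.

0.657


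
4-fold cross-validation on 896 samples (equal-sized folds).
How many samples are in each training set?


Each validation fold has 896/4 = 224 samples. Training set = 896 - 224 = 672.

672


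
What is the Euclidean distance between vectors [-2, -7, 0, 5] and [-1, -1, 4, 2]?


d = sqrt(sum of squared differences). (-2--1)^2=1, (-7--1)^2=36, (0-4)^2=16, (5-2)^2=9. Sum = 62.

sqrt(62)


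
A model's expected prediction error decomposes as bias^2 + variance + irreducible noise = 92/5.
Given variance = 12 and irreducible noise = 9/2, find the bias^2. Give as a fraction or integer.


Total error = bias^2 + variance + irreducible noise. So bias^2 = 92/5 - 12 - 9/2 = 19/10.

19/10


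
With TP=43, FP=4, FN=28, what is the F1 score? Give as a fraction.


Precision = 43/47 = 43/47. Recall = 43/71 = 43/71. F1 = 2*P*R/(P+R) = 43/59.

43/59


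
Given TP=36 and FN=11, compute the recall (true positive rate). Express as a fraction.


Recall = TP / (TP + FN) = 36 / 47 = 36/47.

36/47


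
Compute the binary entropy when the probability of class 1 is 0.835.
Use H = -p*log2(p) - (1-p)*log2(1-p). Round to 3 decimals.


H = -0.835*log2(0.835) - 0.165*log2(0.165) = 0.646.

0.646


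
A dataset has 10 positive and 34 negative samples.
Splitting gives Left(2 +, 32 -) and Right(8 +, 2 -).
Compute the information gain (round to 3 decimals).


H(parent) = 0.7732. H(left) = 0.3228, H(right) = 0.7219. Weighted = (34/44)*0.3228 + (10/44)*0.7219 = 0.4135. IG = 0.7732 - 0.4135 = 0.3597, which rounds to 0.360.

0.360


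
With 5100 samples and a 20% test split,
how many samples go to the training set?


Test set = 5100 * 20% = 1020. Training set = 5100 - 1020 = 4080.

4080


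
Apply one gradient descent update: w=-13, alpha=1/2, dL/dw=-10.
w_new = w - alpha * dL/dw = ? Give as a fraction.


w_new = -13 - 1/2 * -10 = -13 - -5 = -8.

-8


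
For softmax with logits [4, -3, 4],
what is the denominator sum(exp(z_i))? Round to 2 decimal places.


Denom = e^4=54.5982 + e^-3=0.0498 + e^4=54.5982. Sum = 109.2462, which rounds to 109.25.

109.25


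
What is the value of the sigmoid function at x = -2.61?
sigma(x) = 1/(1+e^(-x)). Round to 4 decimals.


sigma(-2.61) = 1/(1+e^(2.61)) = 1/(1+13.599051) = 1/14.599051 = 0.0685.

0.0685


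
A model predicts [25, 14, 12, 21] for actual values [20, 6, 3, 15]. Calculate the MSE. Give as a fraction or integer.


MSE = (1/4) * ((20-25)^2=25 + (6-14)^2=64 + (3-12)^2=81 + (15-21)^2=36). Sum = 206. MSE = 103/2.

103/2


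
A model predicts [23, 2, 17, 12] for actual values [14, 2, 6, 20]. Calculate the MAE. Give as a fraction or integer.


MAE = (1/4) * (|14-23|=9 + |2-2|=0 + |6-17|=11 + |20-12|=8). Sum = 28. MAE = 7.

7


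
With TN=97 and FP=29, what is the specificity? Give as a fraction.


Specificity = TN / (TN + FP) = 97 / 126 = 97/126.

97/126


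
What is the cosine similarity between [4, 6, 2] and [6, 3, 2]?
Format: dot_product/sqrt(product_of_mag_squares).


dot = 46. |a|^2 = 56, |b|^2 = 49. cos = 46/sqrt(2744).

46/sqrt(2744)


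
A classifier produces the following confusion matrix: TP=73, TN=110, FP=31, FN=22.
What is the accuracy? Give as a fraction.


Accuracy = (TP + TN) / (TP + TN + FP + FN) = (73 + 110) / 236 = 183/236.

183/236


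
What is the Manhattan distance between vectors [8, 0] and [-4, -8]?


d = sum of absolute differences: |8--4|=12 + |0--8|=8 = 20.

20


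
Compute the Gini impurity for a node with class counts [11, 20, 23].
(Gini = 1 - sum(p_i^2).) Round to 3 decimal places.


Total = 54. Proportions: 11/54, 20/54, 23/54. sum(p_i^2) = 0.3601. Gini = 1 - 0.3601 = 0.6399, which rounds to 0.640.

0.640


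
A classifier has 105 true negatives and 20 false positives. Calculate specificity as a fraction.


Specificity = TN / (TN + FP) = 105 / 125 = 21/25.

21/25


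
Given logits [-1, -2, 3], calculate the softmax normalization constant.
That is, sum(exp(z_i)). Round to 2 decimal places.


Denom = e^-1=0.3679 + e^-2=0.1353 + e^3=20.0855. Sum = 20.5887, which rounds to 20.59.

20.59


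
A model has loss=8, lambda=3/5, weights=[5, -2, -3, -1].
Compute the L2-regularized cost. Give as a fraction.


L2 sq norm = sum(w^2) = 39. J = 8 + 3/5 * 39 = 157/5.

157/5


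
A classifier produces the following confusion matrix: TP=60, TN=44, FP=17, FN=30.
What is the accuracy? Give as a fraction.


Accuracy = (TP + TN) / (TP + TN + FP + FN) = (60 + 44) / 151 = 104/151.

104/151


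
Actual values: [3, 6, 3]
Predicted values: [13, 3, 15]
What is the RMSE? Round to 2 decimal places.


MSE = 84.3333. RMSE = sqrt(84.3333) = 9.18.

9.18


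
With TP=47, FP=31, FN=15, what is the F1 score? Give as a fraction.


Precision = 47/78 = 47/78. Recall = 47/62 = 47/62. F1 = 2*P*R/(P+R) = 47/70.

47/70


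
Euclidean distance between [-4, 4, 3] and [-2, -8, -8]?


d = sqrt(sum of squared differences). (-4--2)^2=4, (4--8)^2=144, (3--8)^2=121. Sum = 269.

sqrt(269)


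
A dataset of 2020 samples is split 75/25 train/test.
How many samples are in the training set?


Test set = 2020 * 25% = 505. Training set = 2020 - 505 = 1515.

1515


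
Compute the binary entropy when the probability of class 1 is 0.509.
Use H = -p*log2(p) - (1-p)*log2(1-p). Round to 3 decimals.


H = -0.509*log2(0.509) - 0.491*log2(0.491) = 1.000.

1.000


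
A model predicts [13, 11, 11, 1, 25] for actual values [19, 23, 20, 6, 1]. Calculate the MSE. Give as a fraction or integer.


MSE = (1/5) * ((19-13)^2=36 + (23-11)^2=144 + (20-11)^2=81 + (6-1)^2=25 + (1-25)^2=576). Sum = 862. MSE = 862/5.

862/5


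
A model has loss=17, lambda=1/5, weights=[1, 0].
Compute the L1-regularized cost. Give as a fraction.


L1 norm = sum(|w|) = 1. J = 17 + 1/5 * 1 = 86/5.

86/5


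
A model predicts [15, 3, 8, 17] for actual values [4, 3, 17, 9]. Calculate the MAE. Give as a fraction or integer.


MAE = (1/4) * (|4-15|=11 + |3-3|=0 + |17-8|=9 + |9-17|=8). Sum = 28. MAE = 7.

7


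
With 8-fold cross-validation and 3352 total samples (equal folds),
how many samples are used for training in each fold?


Each validation fold has 3352/8 = 419 samples. Training set = 3352 - 419 = 2933.

2933


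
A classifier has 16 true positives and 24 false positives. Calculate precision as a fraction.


Precision = TP / (TP + FP) = 16 / 40 = 2/5.

2/5


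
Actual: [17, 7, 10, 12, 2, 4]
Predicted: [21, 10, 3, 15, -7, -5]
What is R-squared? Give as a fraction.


Mean(y) = 26/3. SS_res = 245. SS_tot = 454/3. R^2 = 1 - 245/(454/3) = -281/454.

-281/454


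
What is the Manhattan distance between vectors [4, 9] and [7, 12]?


d = sum of absolute differences: |4-7|=3 + |9-12|=3 = 6.

6


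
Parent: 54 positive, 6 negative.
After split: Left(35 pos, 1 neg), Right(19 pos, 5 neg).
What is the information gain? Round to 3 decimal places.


H(parent) = 0.4690. H(left) = 0.1831, H(right) = 0.7383. Weighted = (36/60)*0.1831 + (24/60)*0.7383 = 0.4052. IG = 0.4690 - 0.4052 = 0.0638, which rounds to 0.064.

0.064


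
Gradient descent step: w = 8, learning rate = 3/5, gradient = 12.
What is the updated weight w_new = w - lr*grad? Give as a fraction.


w_new = 8 - 3/5 * 12 = 8 - 36/5 = 4/5.

4/5


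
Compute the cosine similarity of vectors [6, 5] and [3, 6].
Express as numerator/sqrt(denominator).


dot = 48. |a|^2 = 61, |b|^2 = 45. cos = 48/sqrt(2745).

48/sqrt(2745)


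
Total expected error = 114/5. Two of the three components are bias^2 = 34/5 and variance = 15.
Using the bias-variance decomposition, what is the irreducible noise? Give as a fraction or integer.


Total error = bias^2 + variance + irreducible noise. So irreducible noise = 114/5 - 34/5 - 15 = 1.

1


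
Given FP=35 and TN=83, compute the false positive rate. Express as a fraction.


FPR = FP / (FP + TN) = 35 / 118 = 35/118.

35/118


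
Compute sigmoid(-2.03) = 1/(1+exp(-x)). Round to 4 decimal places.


sigma(-2.03) = 1/(1+e^(2.03)) = 1/(1+7.614086) = 1/8.614086 = 0.1161.

0.1161


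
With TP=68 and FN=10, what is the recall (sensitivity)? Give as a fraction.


Recall = TP / (TP + FN) = 68 / 78 = 34/39.

34/39


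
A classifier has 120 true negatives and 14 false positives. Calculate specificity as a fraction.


Specificity = TN / (TN + FP) = 120 / 134 = 60/67.

60/67


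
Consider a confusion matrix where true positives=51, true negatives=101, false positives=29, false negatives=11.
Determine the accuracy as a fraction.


Accuracy = (TP + TN) / (TP + TN + FP + FN) = (51 + 101) / 192 = 19/24.

19/24


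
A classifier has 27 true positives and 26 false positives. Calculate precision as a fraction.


Precision = TP / (TP + FP) = 27 / 53 = 27/53.

27/53


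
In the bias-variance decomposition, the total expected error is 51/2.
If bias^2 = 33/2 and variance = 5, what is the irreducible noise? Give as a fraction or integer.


Total error = bias^2 + variance + irreducible noise. So irreducible noise = 51/2 - 33/2 - 5 = 4.

4


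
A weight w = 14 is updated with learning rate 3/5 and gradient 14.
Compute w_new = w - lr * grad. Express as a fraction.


w_new = 14 - 3/5 * 14 = 14 - 42/5 = 28/5.

28/5


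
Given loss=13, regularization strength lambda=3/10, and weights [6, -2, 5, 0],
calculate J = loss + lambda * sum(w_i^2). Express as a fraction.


L2 sq norm = sum(w^2) = 65. J = 13 + 3/10 * 65 = 65/2.

65/2


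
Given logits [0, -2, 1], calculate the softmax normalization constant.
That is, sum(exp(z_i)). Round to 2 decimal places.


Denom = e^0=1.0000 + e^-2=0.1353 + e^1=2.7183. Sum = 3.8536, which rounds to 3.85.

3.85


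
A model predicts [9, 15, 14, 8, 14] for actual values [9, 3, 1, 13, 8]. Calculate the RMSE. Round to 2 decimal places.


MSE = 74.8000. RMSE = sqrt(74.8000) = 8.65.

8.65


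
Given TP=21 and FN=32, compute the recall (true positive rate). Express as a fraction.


Recall = TP / (TP + FN) = 21 / 53 = 21/53.

21/53


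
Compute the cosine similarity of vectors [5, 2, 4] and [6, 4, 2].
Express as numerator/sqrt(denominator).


dot = 46. |a|^2 = 45, |b|^2 = 56. cos = 46/sqrt(2520).

46/sqrt(2520)


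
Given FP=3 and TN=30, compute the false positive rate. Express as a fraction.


FPR = FP / (FP + TN) = 3 / 33 = 1/11.

1/11


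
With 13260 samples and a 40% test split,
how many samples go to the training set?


Test set = 13260 * 40% = 5304. Training set = 13260 - 5304 = 7956.

7956


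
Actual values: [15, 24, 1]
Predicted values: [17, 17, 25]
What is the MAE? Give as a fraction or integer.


MAE = (1/3) * (|15-17|=2 + |24-17|=7 + |1-25|=24). Sum = 33. MAE = 11.

11


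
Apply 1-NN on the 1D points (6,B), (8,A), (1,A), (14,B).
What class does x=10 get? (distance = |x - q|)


Distances: |6-10|=4, |8-10|=2, |1-10|=9, |14-10|=4. 1 nearest: (8,A). Counts: {'A': 1}. Majority class: A.

A


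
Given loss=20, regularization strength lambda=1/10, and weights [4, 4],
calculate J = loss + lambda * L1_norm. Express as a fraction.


L1 norm = sum(|w|) = 8. J = 20 + 1/10 * 8 = 104/5.

104/5


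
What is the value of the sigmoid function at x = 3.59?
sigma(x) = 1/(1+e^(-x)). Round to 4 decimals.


sigma(3.59) = 1/(1+e^(-3.59)) = 1/(1+0.027598) = 1/1.027598 = 0.9731.

0.9731


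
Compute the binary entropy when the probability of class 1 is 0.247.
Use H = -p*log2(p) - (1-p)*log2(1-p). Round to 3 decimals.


H = -0.247*log2(0.247) - 0.753*log2(0.753) = 0.806.

0.806


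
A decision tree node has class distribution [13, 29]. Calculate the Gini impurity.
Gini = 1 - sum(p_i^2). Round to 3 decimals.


Total = 42. Proportions: 13/42, 29/42. sum(p_i^2) = 0.5726. Gini = 1 - 0.5726 = 0.4274, which rounds to 0.427.

0.427


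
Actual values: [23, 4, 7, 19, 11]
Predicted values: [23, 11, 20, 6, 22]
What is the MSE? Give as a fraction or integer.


MSE = (1/5) * ((23-23)^2=0 + (4-11)^2=49 + (7-20)^2=169 + (19-6)^2=169 + (11-22)^2=121). Sum = 508. MSE = 508/5.

508/5


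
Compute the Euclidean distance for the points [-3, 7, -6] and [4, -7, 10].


d = sqrt(sum of squared differences). (-3-4)^2=49, (7--7)^2=196, (-6-10)^2=256. Sum = 501.

sqrt(501)


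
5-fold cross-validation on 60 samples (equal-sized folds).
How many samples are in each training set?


Each validation fold has 60/5 = 12 samples. Training set = 60 - 12 = 48.

48


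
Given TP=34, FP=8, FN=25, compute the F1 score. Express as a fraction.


Precision = 34/42 = 17/21. Recall = 34/59 = 34/59. F1 = 2*P*R/(P+R) = 68/101.

68/101


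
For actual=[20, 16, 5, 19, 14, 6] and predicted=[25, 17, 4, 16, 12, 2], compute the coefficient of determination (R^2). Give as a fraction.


Mean(y) = 40/3. SS_res = 56. SS_tot = 622/3. R^2 = 1 - 56/(622/3) = 227/311.

227/311


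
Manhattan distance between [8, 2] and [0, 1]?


d = sum of absolute differences: |8-0|=8 + |2-1|=1 = 9.

9


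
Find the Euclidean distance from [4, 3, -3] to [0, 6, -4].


d = sqrt(sum of squared differences). (4-0)^2=16, (3-6)^2=9, (-3--4)^2=1. Sum = 26.

sqrt(26)


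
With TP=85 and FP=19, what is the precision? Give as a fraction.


Precision = TP / (TP + FP) = 85 / 104 = 85/104.

85/104


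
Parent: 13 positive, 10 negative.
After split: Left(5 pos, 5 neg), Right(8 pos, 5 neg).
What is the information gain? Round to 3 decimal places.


H(parent) = 0.9877. H(left) = 1.0000, H(right) = 0.9612. Weighted = (10/23)*1.0000 + (13/23)*0.9612 = 0.9781. IG = 0.9877 - 0.9781 = 0.0096, which rounds to 0.010.

0.010


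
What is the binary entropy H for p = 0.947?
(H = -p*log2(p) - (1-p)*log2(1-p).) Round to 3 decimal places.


H = -0.947*log2(0.947) - 0.053*log2(0.053) = 0.299.

0.299


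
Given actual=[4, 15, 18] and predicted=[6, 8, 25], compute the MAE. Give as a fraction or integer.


MAE = (1/3) * (|4-6|=2 + |15-8|=7 + |18-25|=7). Sum = 16. MAE = 16/3.

16/3


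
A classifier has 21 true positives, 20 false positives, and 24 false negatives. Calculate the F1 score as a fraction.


Precision = 21/41 = 21/41. Recall = 21/45 = 7/15. F1 = 2*P*R/(P+R) = 21/43.

21/43
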